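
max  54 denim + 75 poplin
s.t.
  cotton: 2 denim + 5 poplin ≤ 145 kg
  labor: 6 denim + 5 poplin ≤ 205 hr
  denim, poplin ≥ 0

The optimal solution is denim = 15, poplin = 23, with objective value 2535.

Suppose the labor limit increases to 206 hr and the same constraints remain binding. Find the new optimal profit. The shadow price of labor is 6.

Δb = 1, so new z* = 2535 + (6)·(1) = 2535 + 6 = 2541.

2541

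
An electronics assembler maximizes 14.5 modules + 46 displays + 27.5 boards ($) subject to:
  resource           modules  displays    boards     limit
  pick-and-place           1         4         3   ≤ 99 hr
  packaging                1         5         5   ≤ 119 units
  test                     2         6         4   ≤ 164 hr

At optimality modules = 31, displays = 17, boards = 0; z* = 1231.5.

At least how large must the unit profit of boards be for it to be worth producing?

At the optimum: pick-and-place uses 99 of 99 (binding); packaging uses 116 of 119 (slack = 3); test uses 164 of 164 (binding).
By complementary slackness, y = 0 for the non-binding constraint.
The binding rows give the dual system: 1·y_pick-and-place + 2·y_test = 14.5 and 4·y_pick-and-place + 6·y_test = 46.
Solving: y_pick-and-place = 2.5, y_test = 6.
boards enters the basis when its profit ≥ yᵀa₃ = 2.5·3 + 6·4 = 31.5.

31.5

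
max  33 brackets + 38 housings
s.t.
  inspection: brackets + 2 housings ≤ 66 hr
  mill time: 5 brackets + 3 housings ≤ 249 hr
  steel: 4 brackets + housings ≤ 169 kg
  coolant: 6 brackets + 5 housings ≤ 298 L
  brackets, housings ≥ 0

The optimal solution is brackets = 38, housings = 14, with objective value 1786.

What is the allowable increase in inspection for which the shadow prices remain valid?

53.2

Binding constraints: inspection, coolant. The basis is B = [[1,2],[6,5]] with det -7.
Per unit increase in inspection, x* moves by d = (-0.7143, 0.8571).
The basis stays optimal until brackets reaches 0; allowable increase = 53.2 hr.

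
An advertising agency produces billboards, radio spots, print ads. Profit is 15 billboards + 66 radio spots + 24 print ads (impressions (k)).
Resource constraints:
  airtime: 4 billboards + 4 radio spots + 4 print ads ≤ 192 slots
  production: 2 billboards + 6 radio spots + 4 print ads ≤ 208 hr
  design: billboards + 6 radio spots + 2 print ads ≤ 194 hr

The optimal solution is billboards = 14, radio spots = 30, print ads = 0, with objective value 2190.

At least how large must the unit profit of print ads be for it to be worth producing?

30

Binding: production and design. Non-binding: airtime (16 unused).
By complementary slackness, y = 0 for the non-binding constraint.
The binding rows give the dual system: 2·y_production + 1·y_design = 15 and 6·y_production + 6·y_design = 66.
Solving: y_production = 4, y_design = 7.
print ads enters the basis when its profit ≥ yᵀa₃ = 4·4 + 7·2 = 30.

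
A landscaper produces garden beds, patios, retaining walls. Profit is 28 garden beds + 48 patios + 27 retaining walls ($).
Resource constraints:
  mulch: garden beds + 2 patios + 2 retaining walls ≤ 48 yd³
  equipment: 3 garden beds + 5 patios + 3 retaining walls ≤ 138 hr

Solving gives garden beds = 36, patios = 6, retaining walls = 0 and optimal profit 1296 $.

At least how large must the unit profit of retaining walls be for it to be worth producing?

Both mulch and equipment are binding at x*.
The binding rows give the dual system: 1·y_mulch + 3·y_equipment = 28 and 2·y_mulch + 5·y_equipment = 48.
Solving: y_mulch = 4, y_equipment = 8.
retaining walls enters the basis when its profit ≥ yᵀa₃ = 4·2 + 8·3 = 32.

32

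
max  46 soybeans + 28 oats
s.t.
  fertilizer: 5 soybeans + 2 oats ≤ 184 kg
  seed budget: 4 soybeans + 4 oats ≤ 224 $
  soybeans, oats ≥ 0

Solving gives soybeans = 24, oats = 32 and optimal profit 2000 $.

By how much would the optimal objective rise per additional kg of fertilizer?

Both fertilizer and seed budget are binding at x*.
Dual feasibility on the basic columns requires 5·y_fertilizer + 4·y_seed budget = 46, 2·y_fertilizer + 4·y_seed budget = 28.
This yields shadow prices y_fertilizer = 6, y_seed budget = 4.
Shadow price of fertilizer = 6.

6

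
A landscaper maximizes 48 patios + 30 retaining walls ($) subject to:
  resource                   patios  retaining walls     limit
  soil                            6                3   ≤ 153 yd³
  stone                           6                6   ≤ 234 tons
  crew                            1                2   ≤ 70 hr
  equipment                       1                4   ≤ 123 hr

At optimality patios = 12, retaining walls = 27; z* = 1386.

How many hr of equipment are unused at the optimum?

3

equipment used = 1·12 + 4·27 = 120; slack = 123 − 120 = 3.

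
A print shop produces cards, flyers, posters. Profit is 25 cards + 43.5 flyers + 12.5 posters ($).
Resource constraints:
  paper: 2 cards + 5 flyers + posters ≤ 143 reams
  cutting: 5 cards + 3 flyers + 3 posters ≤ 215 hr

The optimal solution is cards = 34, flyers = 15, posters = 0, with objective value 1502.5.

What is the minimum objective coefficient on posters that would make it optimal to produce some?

At the optimum: paper uses 143 of 143 (binding); cutting uses 215 of 215 (binding).
The binding rows give the dual system: 2·y_paper + 5·y_cutting = 25 and 5·y_paper + 3·y_cutting = 43.5.
Solving: y_paper = 7.5, y_cutting = 2.
posters enters the basis when its profit ≥ yᵀa₃ = 7.5·1 + 2·3 = 13.5.

13.5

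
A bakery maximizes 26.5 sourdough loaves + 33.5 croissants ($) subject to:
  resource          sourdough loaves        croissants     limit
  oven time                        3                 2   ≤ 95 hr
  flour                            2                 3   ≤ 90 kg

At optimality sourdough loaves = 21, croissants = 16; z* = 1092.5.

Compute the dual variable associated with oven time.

2.5

At the optimum: oven time uses 95 of 95 (binding); flour uses 90 of 90 (binding).
Dual feasibility on the basic columns requires 3·y_oven time + 2·y_flour = 26.5, 2·y_oven time + 3·y_flour = 33.5.
→ y_oven time = 2.5 and y_flour = 9.5.
Shadow price of oven time = 2.5.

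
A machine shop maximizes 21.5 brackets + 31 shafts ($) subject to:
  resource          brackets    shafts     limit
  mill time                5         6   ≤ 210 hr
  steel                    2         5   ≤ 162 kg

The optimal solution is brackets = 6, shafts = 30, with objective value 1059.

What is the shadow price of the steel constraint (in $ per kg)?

2

Both mill time and steel are binding at x*.
Dual feasibility on the basic columns requires 5·y_mill time + 2·y_steel = 21.5, 6·y_mill time + 5·y_steel = 31.
This yields shadow prices y_mill time = 3.5, y_steel = 2.
Shadow price of steel = 2.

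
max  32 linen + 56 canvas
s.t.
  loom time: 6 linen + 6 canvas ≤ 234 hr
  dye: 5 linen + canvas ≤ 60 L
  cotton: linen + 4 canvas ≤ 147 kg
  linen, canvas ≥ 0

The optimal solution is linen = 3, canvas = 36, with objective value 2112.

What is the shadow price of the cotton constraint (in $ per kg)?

8

Check each constraint at x*: loom time 234/234 (tight); dye 51/60 (slack 9); cotton 147/147 (tight).
By complementary slackness, y = 0 for the non-binding constraint.
The binding rows give the dual system: 6·y_loom time + 1·y_cotton = 32 and 6·y_loom time + 4·y_cotton = 56.
Solving: y_loom time = 4, y_cotton = 8.
Shadow price of cotton = 8.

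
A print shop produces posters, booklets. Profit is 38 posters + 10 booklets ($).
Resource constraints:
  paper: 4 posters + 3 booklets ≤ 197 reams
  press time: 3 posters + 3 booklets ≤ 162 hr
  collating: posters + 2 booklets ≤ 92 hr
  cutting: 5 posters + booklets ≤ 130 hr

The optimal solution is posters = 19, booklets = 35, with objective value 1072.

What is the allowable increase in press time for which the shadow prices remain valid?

Binding constraints: press time, cutting. The basis is B = [[3,3],[5,1]] with det -12.
Per unit increase in press time, x* moves by d = (-0.0833, 0.4167).
The basis stays optimal until collating becomes binding; allowable increase = 4 hr.

4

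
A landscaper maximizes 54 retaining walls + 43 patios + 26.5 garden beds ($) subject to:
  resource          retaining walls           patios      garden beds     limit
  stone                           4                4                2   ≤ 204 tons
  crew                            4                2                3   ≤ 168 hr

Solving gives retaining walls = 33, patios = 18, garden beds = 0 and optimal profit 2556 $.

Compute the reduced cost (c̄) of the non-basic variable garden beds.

At the optimum: stone uses 204 of 204 (binding); crew uses 168 of 168 (binding).
From A_Bᵀ y = c: 4·y_stone + 4·y_crew = 54; 4·y_stone + 2·y_crew = 43.
This yields shadow prices y_stone = 8, y_crew = 5.5.
Reduced cost of garden beds: c₃ − yᵀa₃ = 26.5 − (8·2 + 5.5·3) = 26.5 − 32.5 = -6.

-6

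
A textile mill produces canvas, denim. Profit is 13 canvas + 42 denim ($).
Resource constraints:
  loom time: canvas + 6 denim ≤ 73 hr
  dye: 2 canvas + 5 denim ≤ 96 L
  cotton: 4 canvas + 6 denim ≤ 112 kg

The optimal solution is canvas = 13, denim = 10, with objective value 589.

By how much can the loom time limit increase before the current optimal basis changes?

Binding constraints: loom time, cotton. The basis is B = [[1,6],[4,6]] with det -18.
Per unit increase in loom time, x* moves by d = (-0.3333, 0.2222).
The basis stays optimal until canvas reaches 0; allowable increase = 39 hr.

39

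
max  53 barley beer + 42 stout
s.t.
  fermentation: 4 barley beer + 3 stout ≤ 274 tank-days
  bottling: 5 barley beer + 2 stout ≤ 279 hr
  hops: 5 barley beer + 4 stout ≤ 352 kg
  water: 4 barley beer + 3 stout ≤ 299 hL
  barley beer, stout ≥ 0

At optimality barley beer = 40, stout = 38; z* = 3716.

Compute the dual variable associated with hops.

Binding: fermentation and hops. Non-binding: bottling (3 unused), water (25 unused).
Slack constraints have shadow price 0 (complementary slackness).
Dual feasibility on the basic columns requires 4·y_fermentation + 5·y_hops = 53, 3·y_fermentation + 4·y_hops = 42.
Solving: y_fermentation = 2, y_hops = 9.
Shadow price of hops = 9.

9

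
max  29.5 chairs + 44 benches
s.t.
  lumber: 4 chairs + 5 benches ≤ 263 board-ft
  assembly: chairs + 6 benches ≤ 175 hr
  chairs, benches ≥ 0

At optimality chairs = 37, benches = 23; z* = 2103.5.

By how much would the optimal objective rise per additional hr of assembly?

At the optimum: lumber uses 263 of 263 (binding); assembly uses 175 of 175 (binding).
The binding rows give the dual system: 4·y_lumber + 1·y_assembly = 29.5 and 5·y_lumber + 6·y_assembly = 44.
This yields shadow prices y_lumber = 7, y_assembly = 1.5.
Shadow price of assembly = 1.5.

1.5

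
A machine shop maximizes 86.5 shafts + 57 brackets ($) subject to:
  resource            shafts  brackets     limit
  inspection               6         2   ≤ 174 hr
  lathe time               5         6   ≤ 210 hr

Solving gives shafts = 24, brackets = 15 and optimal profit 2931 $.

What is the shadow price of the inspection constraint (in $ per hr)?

9

At the optimum: inspection uses 174 of 174 (binding); lathe time uses 210 of 210 (binding).
The binding rows give the dual system: 6·y_inspection + 5·y_lathe time = 86.5 and 2·y_inspection + 6·y_lathe time = 57.
This yields shadow prices y_inspection = 9, y_lathe time = 6.5.
Shadow price of inspection = 9.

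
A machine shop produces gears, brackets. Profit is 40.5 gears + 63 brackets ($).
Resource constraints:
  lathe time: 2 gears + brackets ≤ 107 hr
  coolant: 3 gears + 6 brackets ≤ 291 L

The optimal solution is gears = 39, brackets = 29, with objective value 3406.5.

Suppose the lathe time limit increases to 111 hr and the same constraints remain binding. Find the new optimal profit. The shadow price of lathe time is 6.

3430.5

Δb = 4, so new z* = 3406.5 + (6)·(4) = 3406.5 + 24 = 3430.5.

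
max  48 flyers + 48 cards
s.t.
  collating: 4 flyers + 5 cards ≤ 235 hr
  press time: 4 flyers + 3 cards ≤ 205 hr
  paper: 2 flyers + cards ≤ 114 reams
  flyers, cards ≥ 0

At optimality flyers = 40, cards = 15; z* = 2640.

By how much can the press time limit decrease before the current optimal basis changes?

Binding constraints: collating, press time. The basis is B = [[4,5],[4,3]] with det -8.
Per unit decrease in press time, x* moves by d = (-0.625, 0.5).
The basis stays optimal until flyers reaches 0; allowable decrease = 64 hr.

64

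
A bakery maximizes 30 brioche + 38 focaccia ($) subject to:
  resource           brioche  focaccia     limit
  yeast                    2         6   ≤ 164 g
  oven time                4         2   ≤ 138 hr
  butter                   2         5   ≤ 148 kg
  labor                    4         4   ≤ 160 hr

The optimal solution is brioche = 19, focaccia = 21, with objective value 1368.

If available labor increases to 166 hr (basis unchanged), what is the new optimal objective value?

Binding: yeast and labor. Non-binding: oven time (20 unused), butter (5 unused).
Since oven time, butter are not tight, their duals are 0.
From A_Bᵀ y = c: 2·y_yeast + 4·y_labor = 30; 6·y_yeast + 4·y_labor = 38.
Solving: y_yeast = 2, y_labor = 6.5.
Δz = y_labor·Δb = 6.5 × (6) = 39, so new z* = 1368 + 39 = 1407.

1407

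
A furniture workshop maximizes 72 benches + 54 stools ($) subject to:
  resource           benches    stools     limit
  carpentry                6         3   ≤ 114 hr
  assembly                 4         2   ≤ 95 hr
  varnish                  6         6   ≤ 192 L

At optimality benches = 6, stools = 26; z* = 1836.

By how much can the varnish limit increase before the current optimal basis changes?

Binding constraints: carpentry, varnish. The basis is B = [[6,3],[6,6]] with det 18.
Per unit increase in varnish, x* moves by d = (-0.1667, 0.3333).
The basis stays optimal until benches reaches 0; allowable increase = 36 L.

36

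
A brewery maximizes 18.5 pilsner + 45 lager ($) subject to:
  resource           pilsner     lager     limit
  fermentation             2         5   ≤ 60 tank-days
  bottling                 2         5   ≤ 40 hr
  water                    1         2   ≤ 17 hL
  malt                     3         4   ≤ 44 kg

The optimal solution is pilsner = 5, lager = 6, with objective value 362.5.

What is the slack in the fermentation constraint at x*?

20

fermentation used = 2·5 + 5·6 = 40; slack = 60 − 40 = 20.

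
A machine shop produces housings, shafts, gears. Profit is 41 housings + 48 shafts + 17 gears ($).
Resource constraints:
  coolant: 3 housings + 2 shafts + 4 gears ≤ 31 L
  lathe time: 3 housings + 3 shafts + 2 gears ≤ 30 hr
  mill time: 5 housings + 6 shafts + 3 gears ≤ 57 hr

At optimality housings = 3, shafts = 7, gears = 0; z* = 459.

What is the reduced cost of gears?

-8

At the optimum: coolant uses 23 of 31 (slack = 8); lathe time uses 30 of 30 (binding); mill time uses 57 of 57 (binding).
By complementary slackness, y = 0 for the non-binding constraint.
The binding rows give the dual system: 3·y_lathe time + 5·y_mill time = 41 and 3·y_lathe time + 6·y_mill time = 48.
→ y_lathe time = 2 and y_mill time = 7.
Reduced cost of gears: c₃ − yᵀa₃ = 17 − (2·2 + 7·3) = 17 − 25 = -8.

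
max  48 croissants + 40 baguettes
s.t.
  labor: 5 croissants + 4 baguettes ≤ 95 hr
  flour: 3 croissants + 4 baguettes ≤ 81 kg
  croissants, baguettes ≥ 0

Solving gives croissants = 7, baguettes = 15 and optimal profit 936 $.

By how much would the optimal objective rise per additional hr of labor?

9

At the optimum: labor uses 95 of 95 (binding); flour uses 81 of 81 (binding).
From A_Bᵀ y = c: 5·y_labor + 3·y_flour = 48; 4·y_labor + 4·y_flour = 40.
Solving: y_labor = 9, y_flour = 1.
Shadow price of labor = 9.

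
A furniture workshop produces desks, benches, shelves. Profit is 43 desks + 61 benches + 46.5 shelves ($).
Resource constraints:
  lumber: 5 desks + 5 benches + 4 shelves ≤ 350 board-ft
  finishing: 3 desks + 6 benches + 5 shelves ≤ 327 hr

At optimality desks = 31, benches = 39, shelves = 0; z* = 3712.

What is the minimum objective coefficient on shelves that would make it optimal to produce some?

Both lumber and finishing are binding at x*.
From A_Bᵀ y = c: 5·y_lumber + 3·y_finishing = 43; 5·y_lumber + 6·y_finishing = 61.
→ y_lumber = 5 and y_finishing = 6.
shelves enters the basis when its profit ≥ yᵀa₃ = 5·4 + 6·5 = 50.

50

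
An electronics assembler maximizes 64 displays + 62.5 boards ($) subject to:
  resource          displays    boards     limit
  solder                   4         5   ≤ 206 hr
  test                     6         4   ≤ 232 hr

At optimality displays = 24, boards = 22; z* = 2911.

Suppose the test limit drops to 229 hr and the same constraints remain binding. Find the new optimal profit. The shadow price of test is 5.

Δb = -3, so new z* = 2911 + (5)·(-3) = 2911 − 15 = 2896.

2896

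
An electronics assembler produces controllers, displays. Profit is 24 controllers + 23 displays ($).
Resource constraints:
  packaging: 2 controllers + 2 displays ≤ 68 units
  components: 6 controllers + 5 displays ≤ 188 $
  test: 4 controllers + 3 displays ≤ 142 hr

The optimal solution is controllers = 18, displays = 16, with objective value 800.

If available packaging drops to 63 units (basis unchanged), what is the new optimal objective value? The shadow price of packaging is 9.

755

Δb = -5, so new z* = 800 + (9)·(-5) = 800 − 45 = 755.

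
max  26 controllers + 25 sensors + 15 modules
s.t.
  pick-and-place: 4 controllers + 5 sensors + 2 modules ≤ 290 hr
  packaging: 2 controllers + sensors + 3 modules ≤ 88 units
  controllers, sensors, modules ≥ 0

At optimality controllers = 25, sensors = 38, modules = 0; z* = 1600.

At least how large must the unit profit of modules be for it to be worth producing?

23

At the optimum: pick-and-place uses 290 of 290 (binding); packaging uses 88 of 88 (binding).
The binding rows give the dual system: 4·y_pick-and-place + 2·y_packaging = 26 and 5·y_pick-and-place + 1·y_packaging = 25.
Solving: y_pick-and-place = 4, y_packaging = 5.
modules enters the basis when its profit ≥ yᵀa₃ = 4·2 + 5·3 = 23.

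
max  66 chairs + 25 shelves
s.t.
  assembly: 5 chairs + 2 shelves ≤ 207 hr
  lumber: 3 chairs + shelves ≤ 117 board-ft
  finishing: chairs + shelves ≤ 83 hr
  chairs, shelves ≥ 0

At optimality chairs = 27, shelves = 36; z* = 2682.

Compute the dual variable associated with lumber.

Check each constraint at x*: assembly 207/207 (tight); lumber 117/117 (tight); finishing 63/83 (slack 20).
Since finishing is not tight, its dual is 0.
From A_Bᵀ y = c: 5·y_assembly + 3·y_lumber = 66; 2·y_assembly + 1·y_lumber = 25.
Solving: y_assembly = 9, y_lumber = 7.
Shadow price of lumber = 7.

7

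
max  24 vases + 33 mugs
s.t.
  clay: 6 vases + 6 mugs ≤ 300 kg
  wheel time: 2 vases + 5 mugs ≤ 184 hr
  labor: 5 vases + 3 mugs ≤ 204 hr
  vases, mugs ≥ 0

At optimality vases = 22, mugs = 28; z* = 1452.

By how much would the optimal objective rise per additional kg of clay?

3

Check each constraint at x*: clay 300/300 (tight); wheel time 184/184 (tight); labor 194/204 (slack 10).
Slack constraints have shadow price 0 (complementary slackness).
The binding rows give the dual system: 6·y_clay + 2·y_wheel time = 24 and 6·y_clay + 5·y_wheel time = 33.
→ y_clay = 3 and y_wheel time = 3.
Shadow price of clay = 3.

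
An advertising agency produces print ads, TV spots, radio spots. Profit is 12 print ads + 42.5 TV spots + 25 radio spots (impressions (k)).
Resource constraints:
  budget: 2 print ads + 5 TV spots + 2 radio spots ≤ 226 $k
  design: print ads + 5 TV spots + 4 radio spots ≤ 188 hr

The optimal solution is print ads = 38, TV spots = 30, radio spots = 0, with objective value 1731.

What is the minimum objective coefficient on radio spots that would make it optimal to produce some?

27

At the optimum: budget uses 226 of 226 (binding); design uses 188 of 188 (binding).
Dual feasibility on the basic columns requires 2·y_budget + 1·y_design = 12, 5·y_budget + 5·y_design = 42.5.
→ y_budget = 3.5 and y_design = 5.
radio spots enters the basis when its profit ≥ yᵀa₃ = 3.5·2 + 5·4 = 27.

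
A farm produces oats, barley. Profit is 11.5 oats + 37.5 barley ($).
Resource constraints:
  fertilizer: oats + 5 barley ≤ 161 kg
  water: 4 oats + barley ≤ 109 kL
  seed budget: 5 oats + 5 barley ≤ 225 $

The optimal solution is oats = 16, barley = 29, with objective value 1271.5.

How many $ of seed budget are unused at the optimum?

seed budget used = 5·16 + 5·29 = 225; slack = 225 − 225 = 0.

0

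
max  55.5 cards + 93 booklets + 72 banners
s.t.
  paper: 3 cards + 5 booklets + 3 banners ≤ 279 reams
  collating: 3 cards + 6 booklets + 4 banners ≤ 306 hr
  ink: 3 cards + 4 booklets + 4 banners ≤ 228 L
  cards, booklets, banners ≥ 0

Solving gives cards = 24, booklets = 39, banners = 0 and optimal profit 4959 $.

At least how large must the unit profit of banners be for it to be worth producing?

Check each constraint at x*: paper 267/279 (slack 12); collating 306/306 (tight); ink 228/228 (tight).
By complementary slackness, y = 0 for the non-binding constraint.
Dual feasibility on the basic columns requires 3·y_collating + 3·y_ink = 55.5, 6·y_collating + 4·y_ink = 93.
This yields shadow prices y_collating = 9.5, y_ink = 9.
banners enters the basis when its profit ≥ yᵀa₃ = 9.5·4 + 9·4 = 74.

74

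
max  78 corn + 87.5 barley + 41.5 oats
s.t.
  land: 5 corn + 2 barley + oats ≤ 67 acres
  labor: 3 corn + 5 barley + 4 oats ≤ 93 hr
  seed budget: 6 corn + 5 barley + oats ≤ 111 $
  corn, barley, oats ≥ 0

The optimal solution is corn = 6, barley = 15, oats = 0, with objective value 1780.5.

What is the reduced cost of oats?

-3

Binding: labor and seed budget. Non-binding: land (7 unused).
By complementary slackness, y = 0 for the non-binding constraint.
Dual feasibility on the basic columns requires 3·y_labor + 6·y_seed budget = 78, 5·y_labor + 5·y_seed budget = 87.5.
This yields shadow prices y_labor = 9, y_seed budget = 8.5.
Reduced cost of oats: c₃ − yᵀa₃ = 41.5 − (9·4 + 8.5·1) = 41.5 − 44.5 = -3.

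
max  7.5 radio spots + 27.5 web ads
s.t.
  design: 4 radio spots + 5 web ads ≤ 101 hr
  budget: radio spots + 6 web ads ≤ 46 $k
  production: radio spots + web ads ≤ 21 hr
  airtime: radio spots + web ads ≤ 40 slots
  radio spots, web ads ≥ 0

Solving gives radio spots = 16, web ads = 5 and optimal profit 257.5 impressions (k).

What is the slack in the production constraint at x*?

production used = 1·16 + 1·5 = 21; slack = 21 − 21 = 0.

0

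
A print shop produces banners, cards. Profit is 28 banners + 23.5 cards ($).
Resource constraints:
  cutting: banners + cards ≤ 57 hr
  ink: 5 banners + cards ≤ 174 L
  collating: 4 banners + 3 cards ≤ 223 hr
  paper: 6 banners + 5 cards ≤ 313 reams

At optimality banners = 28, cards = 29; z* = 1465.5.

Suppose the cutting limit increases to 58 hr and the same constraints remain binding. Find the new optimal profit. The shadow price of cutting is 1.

1466.5

Δb = 1, so new z* = 1465.5 + (1)·(1) = 1465.5 + 1 = 1466.5.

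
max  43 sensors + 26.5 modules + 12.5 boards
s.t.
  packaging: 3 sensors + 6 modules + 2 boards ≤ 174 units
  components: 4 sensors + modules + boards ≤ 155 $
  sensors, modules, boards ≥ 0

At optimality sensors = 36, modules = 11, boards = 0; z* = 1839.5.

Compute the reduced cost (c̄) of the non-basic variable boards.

Both packaging and components are binding at x*.
The binding rows give the dual system: 3·y_packaging + 4·y_components = 43 and 6·y_packaging + 1·y_components = 26.5.
This yields shadow prices y_packaging = 3, y_components = 8.5.
Reduced cost of boards: c₃ − yᵀa₃ = 12.5 − (3·2 + 8.5·1) = 12.5 − 14.5 = -2.

-2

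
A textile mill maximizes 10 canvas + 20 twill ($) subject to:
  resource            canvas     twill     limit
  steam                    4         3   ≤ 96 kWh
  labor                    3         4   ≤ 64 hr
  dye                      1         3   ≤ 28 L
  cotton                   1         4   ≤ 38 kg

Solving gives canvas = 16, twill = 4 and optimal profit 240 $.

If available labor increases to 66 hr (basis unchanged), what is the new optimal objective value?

Binding: labor and dye. Non-binding: steam (20 unused), cotton (6 unused).
Since steam, cotton are not tight, their duals are 0.
From A_Bᵀ y = c: 3·y_labor + 1·y_dye = 10; 4·y_labor + 3·y_dye = 20.
→ y_labor = 2 and y_dye = 4.
Δz = y_labor·Δb = 2 × (2) = 4, so new z* = 240 + 4 = 244.

244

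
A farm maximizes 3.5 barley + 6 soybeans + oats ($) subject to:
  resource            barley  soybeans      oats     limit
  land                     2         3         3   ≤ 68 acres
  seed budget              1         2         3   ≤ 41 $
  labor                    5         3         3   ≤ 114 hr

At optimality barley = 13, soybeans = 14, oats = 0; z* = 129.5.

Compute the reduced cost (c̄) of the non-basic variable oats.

Binding: land and seed budget. Non-binding: labor (7 unused).
Since labor is not tight, its dual is 0.
Dual feasibility on the basic columns requires 2·y_land + 1·y_seed budget = 3.5, 3·y_land + 2·y_seed budget = 6.
Solving: y_land = 1, y_seed budget = 1.5.
Reduced cost of oats: c₃ − yᵀa₃ = 1 − (1·3 + 1.5·3) = 1 − 7.5 = -6.5.

-6.5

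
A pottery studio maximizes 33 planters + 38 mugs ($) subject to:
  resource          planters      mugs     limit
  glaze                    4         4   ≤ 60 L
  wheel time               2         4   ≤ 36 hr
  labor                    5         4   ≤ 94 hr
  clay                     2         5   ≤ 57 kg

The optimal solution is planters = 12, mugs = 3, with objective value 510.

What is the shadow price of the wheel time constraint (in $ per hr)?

Binding: glaze and wheel time. Non-binding: labor (22 unused), clay (18 unused).
Slack constraints have shadow price 0 (complementary slackness).
Dual feasibility on the basic columns requires 4·y_glaze + 2·y_wheel time = 33, 4·y_glaze + 4·y_wheel time = 38.
Solving: y_glaze = 7, y_wheel time = 2.5.
Shadow price of wheel time = 2.5.

2.5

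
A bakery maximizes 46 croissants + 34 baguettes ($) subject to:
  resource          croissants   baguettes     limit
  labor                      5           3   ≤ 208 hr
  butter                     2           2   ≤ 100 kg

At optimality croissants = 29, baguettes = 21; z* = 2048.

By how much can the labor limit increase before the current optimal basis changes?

42

Binding constraints: labor, butter. The basis is B = [[5,3],[2,2]] with det 4.
Per unit increase in labor, x* moves by d = (0.5, -0.5).
The basis stays optimal until baguettes reaches 0; allowable increase = 42 hr.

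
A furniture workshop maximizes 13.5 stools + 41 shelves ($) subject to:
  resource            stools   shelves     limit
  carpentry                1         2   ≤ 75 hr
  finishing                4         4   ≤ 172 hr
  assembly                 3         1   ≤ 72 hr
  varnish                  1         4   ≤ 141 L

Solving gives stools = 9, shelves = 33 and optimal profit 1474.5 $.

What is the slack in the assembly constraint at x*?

assembly used = 3·9 + 1·33 = 60; slack = 72 − 60 = 12.

12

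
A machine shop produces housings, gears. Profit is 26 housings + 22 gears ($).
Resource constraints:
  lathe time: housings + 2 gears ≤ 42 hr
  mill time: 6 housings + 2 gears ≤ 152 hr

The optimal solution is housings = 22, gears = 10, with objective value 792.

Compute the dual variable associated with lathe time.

8

At the optimum: lathe time uses 42 of 42 (binding); mill time uses 152 of 152 (binding).
From A_Bᵀ y = c: 1·y_lathe time + 6·y_mill time = 26; 2·y_lathe time + 2·y_mill time = 22.
Solving: y_lathe time = 8, y_mill time = 3.
Shadow price of lathe time = 8.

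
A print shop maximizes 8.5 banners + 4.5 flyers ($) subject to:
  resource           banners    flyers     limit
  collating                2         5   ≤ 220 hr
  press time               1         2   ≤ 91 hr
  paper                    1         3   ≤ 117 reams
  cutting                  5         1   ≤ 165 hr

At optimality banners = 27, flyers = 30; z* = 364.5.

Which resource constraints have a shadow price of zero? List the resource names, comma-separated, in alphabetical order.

collating: 204/220 (slack 16)
press time: 87/91 (slack 4)
paper: 117/117 (binding)
cutting: 165/165 (binding)
By complementary slackness, a constraint with positive slack has shadow price 0 → collating, press time.

collating, press time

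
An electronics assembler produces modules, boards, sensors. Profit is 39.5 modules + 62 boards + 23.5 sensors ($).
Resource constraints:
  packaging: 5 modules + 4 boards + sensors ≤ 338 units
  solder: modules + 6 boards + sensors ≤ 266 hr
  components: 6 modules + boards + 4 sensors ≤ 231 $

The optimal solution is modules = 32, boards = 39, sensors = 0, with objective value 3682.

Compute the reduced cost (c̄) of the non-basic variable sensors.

-6

Binding: solder and components. Non-binding: packaging (22 unused).
Slack constraints have shadow price 0 (complementary slackness).
From A_Bᵀ y = c: 1·y_solder + 6·y_components = 39.5; 6·y_solder + 1·y_components = 62.
→ y_solder = 9.5 and y_components = 5.
Reduced cost of sensors: c₃ − yᵀa₃ = 23.5 − (9.5·1 + 5·4) = 23.5 − 29.5 = -6.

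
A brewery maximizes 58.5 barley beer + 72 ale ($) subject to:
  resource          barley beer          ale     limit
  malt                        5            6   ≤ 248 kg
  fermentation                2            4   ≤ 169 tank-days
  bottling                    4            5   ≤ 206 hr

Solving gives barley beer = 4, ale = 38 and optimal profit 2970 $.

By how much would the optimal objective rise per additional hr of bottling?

9

At the optimum: malt uses 248 of 248 (binding); fermentation uses 160 of 169 (slack = 9); bottling uses 206 of 206 (binding).
Since fermentation is not tight, its dual is 0.
From A_Bᵀ y = c: 5·y_malt + 4·y_bottling = 58.5; 6·y_malt + 5·y_bottling = 72.
This yields shadow prices y_malt = 4.5, y_bottling = 9.
Shadow price of bottling = 9.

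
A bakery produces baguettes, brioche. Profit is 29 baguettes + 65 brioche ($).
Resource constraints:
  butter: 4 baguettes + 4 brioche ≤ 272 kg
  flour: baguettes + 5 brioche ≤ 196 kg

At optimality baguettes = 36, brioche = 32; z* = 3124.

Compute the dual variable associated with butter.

Both butter and flour are binding at x*.
The binding rows give the dual system: 4·y_butter + 1·y_flour = 29 and 4·y_butter + 5·y_flour = 65.
This yields shadow prices y_butter = 5, y_flour = 9.
Shadow price of butter = 5.

5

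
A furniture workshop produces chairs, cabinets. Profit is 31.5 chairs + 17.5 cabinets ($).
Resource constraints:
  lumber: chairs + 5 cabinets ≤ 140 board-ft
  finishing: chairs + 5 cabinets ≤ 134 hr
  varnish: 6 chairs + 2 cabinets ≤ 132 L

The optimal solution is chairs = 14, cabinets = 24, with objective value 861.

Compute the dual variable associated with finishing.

At the optimum: lumber uses 134 of 140 (slack = 6); finishing uses 134 of 134 (binding); varnish uses 132 of 132 (binding).
By complementary slackness, y = 0 for the non-binding constraint.
From A_Bᵀ y = c: 1·y_finishing + 6·y_varnish = 31.5; 5·y_finishing + 2·y_varnish = 17.5.
→ y_finishing = 1.5 and y_varnish = 5.
Shadow price of finishing = 1.5.

1.5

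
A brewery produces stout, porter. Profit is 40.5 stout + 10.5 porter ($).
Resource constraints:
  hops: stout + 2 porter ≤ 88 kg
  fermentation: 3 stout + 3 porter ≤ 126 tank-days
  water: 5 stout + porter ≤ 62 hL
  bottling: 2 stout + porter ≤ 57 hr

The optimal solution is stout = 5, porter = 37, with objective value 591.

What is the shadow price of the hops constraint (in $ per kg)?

0

Binding: fermentation and water. Non-binding: hops (9 unused), bottling (10 unused).
Slack constraints have shadow price 0 (complementary slackness).
From A_Bᵀ y = c: 3·y_fermentation + 5·y_water = 40.5; 3·y_fermentation + 1·y_water = 10.5.
This yields shadow prices y_fermentation = 1, y_water = 7.5.
Shadow price of hops = 0.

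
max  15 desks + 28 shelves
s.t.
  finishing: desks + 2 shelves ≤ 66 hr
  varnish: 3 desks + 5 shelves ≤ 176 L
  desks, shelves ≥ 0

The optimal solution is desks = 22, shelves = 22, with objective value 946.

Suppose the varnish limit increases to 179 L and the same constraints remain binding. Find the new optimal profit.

952

At the optimum: finishing uses 66 of 66 (binding); varnish uses 176 of 176 (binding).
Dual feasibility on the basic columns requires 1·y_finishing + 3·y_varnish = 15, 2·y_finishing + 5·y_varnish = 28.
→ y_finishing = 9 and y_varnish = 2.
Δz = y_varnish·Δb = 2 × (3) = 6, so new z* = 946 + 6 = 952.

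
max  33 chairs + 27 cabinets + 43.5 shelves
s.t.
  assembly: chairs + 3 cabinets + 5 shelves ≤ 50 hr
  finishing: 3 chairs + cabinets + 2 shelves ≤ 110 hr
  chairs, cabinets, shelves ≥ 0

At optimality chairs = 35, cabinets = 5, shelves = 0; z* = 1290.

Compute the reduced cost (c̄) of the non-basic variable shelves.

Both assembly and finishing are binding at x*.
Dual feasibility on the basic columns requires 1·y_assembly + 3·y_finishing = 33, 3·y_assembly + 1·y_finishing = 27.
This yields shadow prices y_assembly = 6, y_finishing = 9.
Reduced cost of shelves: c₃ − yᵀa₃ = 43.5 − (6·5 + 9·2) = 43.5 − 48 = -4.5.

-4.5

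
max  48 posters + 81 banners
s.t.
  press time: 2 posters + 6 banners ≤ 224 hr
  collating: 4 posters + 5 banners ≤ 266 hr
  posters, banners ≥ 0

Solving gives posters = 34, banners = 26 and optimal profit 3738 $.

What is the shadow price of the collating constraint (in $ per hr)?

9

Check each constraint at x*: press time 224/224 (tight); collating 266/266 (tight).
From A_Bᵀ y = c: 2·y_press time + 4·y_collating = 48; 6·y_press time + 5·y_collating = 81.
This yields shadow prices y_press time = 6, y_collating = 9.
Shadow price of collating = 9.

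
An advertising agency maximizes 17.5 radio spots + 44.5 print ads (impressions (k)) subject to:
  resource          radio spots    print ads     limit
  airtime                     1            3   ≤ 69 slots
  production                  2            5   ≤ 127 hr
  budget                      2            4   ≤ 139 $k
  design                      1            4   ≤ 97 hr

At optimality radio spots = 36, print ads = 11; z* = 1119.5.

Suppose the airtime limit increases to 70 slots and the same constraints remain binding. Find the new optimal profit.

1121

Check each constraint at x*: airtime 69/69 (tight); production 127/127 (tight); budget 116/139 (slack 23); design 80/97 (slack 17).
By complementary slackness, y = 0 for the non-binding constraints.
Dual feasibility on the basic columns requires 1·y_airtime + 2·y_production = 17.5, 3·y_airtime + 5·y_production = 44.5.
Solving: y_airtime = 1.5, y_production = 8.
Δz = y_airtime·Δb = 1.5 × (1) = 1.5, so new z* = 1119.5 + 1.5 = 1121.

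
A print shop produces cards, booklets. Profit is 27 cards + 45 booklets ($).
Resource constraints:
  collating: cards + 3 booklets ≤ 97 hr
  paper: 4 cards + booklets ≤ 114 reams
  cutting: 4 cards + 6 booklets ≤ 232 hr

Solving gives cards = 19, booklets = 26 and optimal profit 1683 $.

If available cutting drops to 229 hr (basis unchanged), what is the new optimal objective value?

At the optimum: collating uses 97 of 97 (binding); paper uses 102 of 114 (slack = 12); cutting uses 232 of 232 (binding).
Since paper is not tight, its dual is 0.
From A_Bᵀ y = c: 1·y_collating + 4·y_cutting = 27; 3·y_collating + 6·y_cutting = 45.
This yields shadow prices y_collating = 3, y_cutting = 6.
Δz = y_cutting·Δb = 6 × (-3) = -18, so new z* = 1683 − 18 = 1665.

1665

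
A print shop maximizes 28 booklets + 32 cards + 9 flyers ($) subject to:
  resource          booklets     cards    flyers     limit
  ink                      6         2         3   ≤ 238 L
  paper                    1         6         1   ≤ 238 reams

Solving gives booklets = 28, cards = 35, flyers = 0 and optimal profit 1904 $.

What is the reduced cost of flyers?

-7

Check each constraint at x*: ink 238/238 (tight); paper 238/238 (tight).
From A_Bᵀ y = c: 6·y_ink + 1·y_paper = 28; 2·y_ink + 6·y_paper = 32.
Solving: y_ink = 4, y_paper = 4.
Reduced cost of flyers: c₃ − yᵀa₃ = 9 − (4·3 + 4·1) = 9 − 16 = -7.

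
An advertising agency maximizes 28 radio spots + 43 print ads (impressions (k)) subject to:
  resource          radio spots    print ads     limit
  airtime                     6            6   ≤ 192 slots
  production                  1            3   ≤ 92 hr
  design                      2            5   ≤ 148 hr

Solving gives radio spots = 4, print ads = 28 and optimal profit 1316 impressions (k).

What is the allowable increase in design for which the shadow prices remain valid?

6

Binding constraints: airtime, design. The basis is B = [[6,6],[2,5]] with det 18.
Per unit increase in design, x* moves by d = (-0.3333, 0.3333).
The basis stays optimal until production becomes binding; allowable increase = 6 hr.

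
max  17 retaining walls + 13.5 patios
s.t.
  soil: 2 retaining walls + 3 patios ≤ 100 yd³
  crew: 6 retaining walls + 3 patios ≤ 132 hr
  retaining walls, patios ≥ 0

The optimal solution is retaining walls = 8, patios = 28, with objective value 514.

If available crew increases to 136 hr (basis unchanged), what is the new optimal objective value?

522

At the optimum: soil uses 100 of 100 (binding); crew uses 132 of 132 (binding).
Dual feasibility on the basic columns requires 2·y_soil + 6·y_crew = 17, 3·y_soil + 3·y_crew = 13.5.
Solving: y_soil = 2.5, y_crew = 2.
Δz = y_crew·Δb = 2 × (4) = 8, so new z* = 514 + 8 = 522.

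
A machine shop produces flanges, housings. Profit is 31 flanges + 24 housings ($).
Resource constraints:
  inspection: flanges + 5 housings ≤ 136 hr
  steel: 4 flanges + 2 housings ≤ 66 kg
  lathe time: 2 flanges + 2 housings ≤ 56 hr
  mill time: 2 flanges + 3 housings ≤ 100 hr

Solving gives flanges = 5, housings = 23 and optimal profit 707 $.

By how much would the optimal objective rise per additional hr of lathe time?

Binding: steel and lathe time. Non-binding: inspection (16 unused), mill time (21 unused).
Slack constraints have shadow price 0 (complementary slackness).
The binding rows give the dual system: 4·y_steel + 2·y_lathe time = 31 and 2·y_steel + 2·y_lathe time = 24.
This yields shadow prices y_steel = 3.5, y_lathe time = 8.5.
Shadow price of lathe time = 8.5.

8.5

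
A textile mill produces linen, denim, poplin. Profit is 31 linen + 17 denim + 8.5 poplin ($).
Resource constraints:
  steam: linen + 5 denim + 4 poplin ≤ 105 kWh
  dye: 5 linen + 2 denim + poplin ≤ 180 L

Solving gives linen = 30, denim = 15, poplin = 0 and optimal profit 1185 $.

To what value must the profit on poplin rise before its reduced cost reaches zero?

Check each constraint at x*: steam 105/105 (tight); dye 180/180 (tight).
From A_Bᵀ y = c: 1·y_steam + 5·y_dye = 31; 5·y_steam + 2·y_dye = 17.
Solving: y_steam = 1, y_dye = 6.
poplin enters the basis when its profit ≥ yᵀa₃ = 1·4 + 6·1 = 10.

10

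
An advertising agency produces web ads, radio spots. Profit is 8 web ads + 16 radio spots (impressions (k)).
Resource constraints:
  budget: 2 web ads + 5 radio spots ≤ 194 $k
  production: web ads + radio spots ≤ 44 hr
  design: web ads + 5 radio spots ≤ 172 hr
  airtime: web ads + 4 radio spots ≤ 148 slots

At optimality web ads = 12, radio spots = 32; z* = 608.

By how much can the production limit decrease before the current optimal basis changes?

9.6

Binding constraints: production, design. The basis is B = [[1,1],[1,5]] with det 4.
Per unit decrease in production, x* moves by d = (-1.25, 0.25).
The basis stays optimal until web ads reaches 0; allowable decrease = 9.6 hr.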